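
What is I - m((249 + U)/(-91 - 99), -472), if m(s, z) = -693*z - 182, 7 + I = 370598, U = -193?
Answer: 43677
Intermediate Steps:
I = 370591 (I = -7 + 370598 = 370591)
m(s, z) = -182 - 693*z
I - m((249 + U)/(-91 - 99), -472) = 370591 - (-182 - 693*(-472)) = 370591 - (-182 + 327096) = 370591 - 1*326914 = 370591 - 326914 = 43677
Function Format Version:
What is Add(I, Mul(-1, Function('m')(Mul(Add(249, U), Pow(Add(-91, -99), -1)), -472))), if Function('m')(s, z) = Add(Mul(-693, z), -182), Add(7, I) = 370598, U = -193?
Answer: 43677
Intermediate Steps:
I = 370591 (I = Add(-7, 370598) = 370591)
Function('m')(s, z) = Add(-182, Mul(-693, z))
Add(I, Mul(-1, Function('m')(Mul(Add(249, U), Pow(Add(-91, -99), -1)), -472))) = Add(370591, Mul(-1, Add(-182, Mul(-693, -472)))) = Add(370591, Mul(-1, Add(-182, 327096))) = Add(370591, Mul(-1, 326914)) = Add(370591, -326914) = 43677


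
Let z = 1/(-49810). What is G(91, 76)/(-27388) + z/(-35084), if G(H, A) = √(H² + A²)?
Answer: 1/1747534040 - √14057/27388 ≈ -0.0043290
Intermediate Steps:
z = -1/49810 ≈ -2.0076e-5
G(H, A) = √(A² + H²)
G(91, 76)/(-27388) + z/(-35084) = √(76² + 91²)/(-27388) - 1/49810/(-35084) = √(5776 + 8281)*(-1/27388) - 1/49810*(-1/35084) = √14057*(-1/27388) + 1/1747534040 = -√14057/27388 + 1/1747534040 = 1/1747534040 - √14057/27388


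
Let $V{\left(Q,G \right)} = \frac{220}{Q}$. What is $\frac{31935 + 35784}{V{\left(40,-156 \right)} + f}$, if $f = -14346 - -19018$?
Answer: $\frac{135438}{9355} \approx 14.478$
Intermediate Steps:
$f = 4672$ ($f = -14346 + 19018 = 4672$)
$\frac{31935 + 35784}{V{\left(40,-156 \right)} + f} = \frac{31935 + 35784}{\frac{220}{40} + 4672} = \frac{67719}{220 \cdot \frac{1}{40} + 4672} = \frac{67719}{\frac{11}{2} + 4672} = \frac{67719}{\frac{9355}{2}} = 67719 \cdot \frac{2}{9355} = \frac{135438}{9355}$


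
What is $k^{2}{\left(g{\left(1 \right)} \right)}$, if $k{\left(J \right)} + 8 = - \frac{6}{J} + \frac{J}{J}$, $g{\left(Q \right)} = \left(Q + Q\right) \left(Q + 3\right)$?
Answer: $\frac{961}{16} \approx 60.063$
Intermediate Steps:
$g{\left(Q \right)} = 2 Q \left(3 + Q\right)$
$k{\left(J \right)} = -7 - \frac{6}{J}$ ($k{\left(J \right)} = -8 - \left(\frac{6}{J} - \frac{J}{J}\right) = -8 + \left(- \frac{6}{J} + 1\right) = -8 + \left(1 - \frac{6}{J}\right) = -7 - \frac{6}{J}$)
$k^{2}{\left(g{\left(1 \right)} \right)} = \left(-7 - \frac{6}{2 \cdot 1 \left(3 + 1\right)}\right)^{2} = \left(-7 - \frac{6}{2 \cdot 1 \cdot 4}\right)^{2} = \left(-7 - \frac{6}{8}\right)^{2} = \left(-7 - \frac{3}{4}\right)^{2} = \left(- \frac{31}{4}\right)^{2} = \frac{961}{16}$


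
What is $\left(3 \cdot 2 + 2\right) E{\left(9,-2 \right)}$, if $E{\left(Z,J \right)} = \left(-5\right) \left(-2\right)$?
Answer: $80$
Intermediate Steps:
$E{\left(Z,J \right)} = 10$
$\left(3 \cdot 2 + 2\right) E{\left(9,-2 \right)} = \left(3 \cdot 2 + 2\right) 10 = \left(6 + 2\right) 10 = 8 \cdot 10 = 80$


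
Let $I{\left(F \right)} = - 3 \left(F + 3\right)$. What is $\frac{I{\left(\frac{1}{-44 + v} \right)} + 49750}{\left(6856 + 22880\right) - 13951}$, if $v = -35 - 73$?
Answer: $\frac{1512127}{479864} \approx 3.1512$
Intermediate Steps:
$v = -108$ ($v = -35 - 73 = -108$)
$I{\left(F \right)} = -9 - 3 F$ ($I{\left(F \right)} = - 3 \left(3 + F\right) = -9 - 3 F$)
$\frac{I{\left(\frac{1}{-44 + v} \right)} + 49750}{\left(6856 + 22880\right) - 13951} = \frac{\left(-9 - \frac{3}{-44 - 108}\right) + 49750}{\left(6856 + 22880\right) - 13951} = \frac{\left(-9 - \frac{3}{-152}\right) + 49750}{29736 - 13951} = \frac{\left(-9 - - \frac{3}{152}\right) + 49750}{15785} = \left(\left(-9 + \frac{3}{152}\right) + 49750\right) \frac{1}{15785} = \left(- \frac{1365}{152} + 49750\right) \frac{1}{15785} = \frac{7560635}{152} \cdot \frac{1}{15785} = \frac{1512127}{479864}$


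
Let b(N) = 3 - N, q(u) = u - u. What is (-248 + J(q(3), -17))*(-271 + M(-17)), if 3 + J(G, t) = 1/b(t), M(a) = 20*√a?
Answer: 1360149/20 - 5019*I*√17 ≈ 68008.0 - 20694.0*I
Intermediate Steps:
q(u) = 0
J(G, t) = -3 + 1/(3 - t)
(-248 + J(q(3), -17))*(-271 + M(-17)) = (-248 + (8 - 3*(-17))/(-3 - 17))*(-271 + 20*√(-17)) = (-248 + (8 + 51)/(-20))*(-271 + 20*(I*√17)) = (-248 - 1/20*59)*(-271 + 20*I*√17) = (-248 - 59/20)*(-271 + 20*I*√17) = -5019*(-271 + 20*I*√17)/20 = 1360149/20 - 5019*I*√17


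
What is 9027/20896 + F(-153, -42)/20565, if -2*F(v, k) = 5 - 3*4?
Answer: 185713391/429726240 ≈ 0.43217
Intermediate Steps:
F(v, k) = 7/2 (F(v, k) = -(5 - 3*4)/2 = -(5 - 12)/2 = -½*(-7) = 7/2)
9027/20896 + F(-153, -42)/20565 = 9027/20896 + (7/2)/20565 = 9027*(1/20896) + (7/2)*(1/20565) = 9027/20896 + 7/41130 = 185713391/429726240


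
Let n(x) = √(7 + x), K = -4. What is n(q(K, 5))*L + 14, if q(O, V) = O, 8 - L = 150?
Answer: 14 - 142*√3 ≈ -231.95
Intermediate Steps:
L = -142 (L = 8 - 1*150 = 8 - 150 = -142)
n(q(K, 5))*L + 14 = √(7 - 4)*(-142) + 14 = √3*(-142) + 14 = -142*√3 + 14 = 14 - 142*√3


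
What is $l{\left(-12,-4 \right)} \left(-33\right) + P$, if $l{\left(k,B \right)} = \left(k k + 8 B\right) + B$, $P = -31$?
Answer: $-3595$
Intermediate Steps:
$l{\left(k,B \right)} = k^{2} + 9 B$ ($l{\left(k,B \right)} = \left(k^{2} + 8 B\right) + B = k^{2} + 9 B$)
$l{\left(-12,-4 \right)} \left(-33\right) + P = \left(\left(-12\right)^{2} + 9 \left(-4\right)\right) \left(-33\right) - 31 = \left(144 - 36\right) \left(-33\right) - 31 = 108 \left(-33\right) - 31 = -3564 - 31 = -3595$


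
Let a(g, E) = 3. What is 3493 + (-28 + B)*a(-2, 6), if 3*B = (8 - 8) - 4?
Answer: 3405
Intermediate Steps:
B = -4/3 (B = ((8 - 8) - 4)/3 = (0 - 4)/3 = (⅓)*(-4) = -4/3 ≈ -1.3333)
3493 + (-28 + B)*a(-2, 6) = 3493 + (-28 - 4/3)*3 = 3493 - 88/3*3 = 3493 - 88 = 3405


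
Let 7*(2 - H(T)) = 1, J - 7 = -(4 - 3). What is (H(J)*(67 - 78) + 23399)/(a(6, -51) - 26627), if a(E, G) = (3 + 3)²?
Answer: -163650/186137 ≈ -0.87919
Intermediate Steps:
J = 6 (J = 7 - (4 - 3) = 7 - 1*1 = 7 - 1 = 6)
H(T) = 13/7 (H(T) = 2 - ⅐*1 = 2 - ⅐ = 13/7)
a(E, G) = 36 (a(E, G) = 6² = 36)
(H(J)*(67 - 78) + 23399)/(a(6, -51) - 26627) = (13*(67 - 78)/7 + 23399)/(36 - 26627) = ((13/7)*(-11) + 23399)/(-26591) = (-143/7 + 23399)*(-1/26591) = (163650/7)*(-1/26591) = -163650/186137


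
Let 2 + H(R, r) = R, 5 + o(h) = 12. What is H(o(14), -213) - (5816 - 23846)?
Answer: 18035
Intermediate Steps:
o(h) = 7 (o(h) = -5 + 12 = 7)
H(R, r) = -2 + R
H(o(14), -213) - (5816 - 23846) = (-2 + 7) - (5816 - 23846) = 5 - 1*(-18030) = 5 + 18030 = 18035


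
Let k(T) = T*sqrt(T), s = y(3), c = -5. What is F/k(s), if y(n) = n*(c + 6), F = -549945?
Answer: -61105*sqrt(3) ≈ -1.0584e+5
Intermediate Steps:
y(n) = n (y(n) = n*(-5 + 6) = n*1 = n)
s = 3
k(T) = T**(3/2)
F/k(s) = -549945*sqrt(3)/9 = -61105*sqrt(3)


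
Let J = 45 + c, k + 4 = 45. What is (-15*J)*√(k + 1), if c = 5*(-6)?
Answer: -225*√42 ≈ -1458.2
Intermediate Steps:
k = 41 (k = -4 + 45 = 41)
c = -30
J = 15 (J = 45 - 30 = 15)
(-15*J)*√(k + 1) = (-15*15)*√(41 + 1) = -225*√42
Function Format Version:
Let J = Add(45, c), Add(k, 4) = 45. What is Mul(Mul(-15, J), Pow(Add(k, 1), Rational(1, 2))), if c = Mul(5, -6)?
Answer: Mul(-225, Pow(42, Rational(1, 2))) ≈ -1458.2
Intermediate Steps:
k = 41 (k = Add(-4, 45) = 41)
c = -30
J = 15 (J = Add(45, -30) = 15)
Mul(Mul(-15, J), Pow(Add(k, 1), Rational(1, 2))) = Mul(Mul(-15, 15), Pow(Add(41, 1), Rational(1, 2))) = Mul(-225, Pow(42, Rational(1, 2)))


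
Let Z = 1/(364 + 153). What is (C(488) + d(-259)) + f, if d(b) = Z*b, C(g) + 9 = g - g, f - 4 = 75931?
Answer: 39253483/517 ≈ 75926.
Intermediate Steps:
f = 75935 (f = 4 + 75931 = 75935)
C(g) = -9 (C(g) = -9 + (g - g) = -9 + 0 = -9)
Z = 1/517 ≈ 0.0019342
d(b) = b/517
(C(488) + d(-259)) + f = (-9 + (1/517)*(-259)) + 75935 = (-9 - 259/517) + 75935 = -4912/517 + 75935 = 39253483/517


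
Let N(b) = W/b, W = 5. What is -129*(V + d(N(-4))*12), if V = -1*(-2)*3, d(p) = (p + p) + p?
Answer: 5031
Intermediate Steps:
N(b) = 5/b
d(p) = 3*p (d(p) = 2*p + p = 3*p)
V = 6 (V = 2*3 = 6)
-129*(V + d(N(-4))*12) = -129*(6 + (3*(5/(-4)))*12) = -129*(6 + (3*(5*(-¼)))*12) = -129*(6 + (3*(-5/4))*12) = -129*(6 - 15/4*12) = -129*(6 - 45) = -129*(-39) = 5031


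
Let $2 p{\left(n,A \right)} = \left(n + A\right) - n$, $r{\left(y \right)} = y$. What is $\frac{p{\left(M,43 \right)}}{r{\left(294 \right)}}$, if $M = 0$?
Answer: $\frac{43}{588} \approx 0.073129$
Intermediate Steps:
$p{\left(n,A \right)} = \frac{A}{2}$ ($p{\left(n,A \right)} = \frac{\left(n + A\right) - n}{2} = \frac{\left(A + n\right) - n}{2} = \frac{A}{2}$)
$\frac{p{\left(M,43 \right)}}{r{\left(294 \right)}} = \frac{\frac{1}{2} \cdot 43}{294} = \frac{43}{2} \cdot \frac{1}{294} = \frac{43}{588}$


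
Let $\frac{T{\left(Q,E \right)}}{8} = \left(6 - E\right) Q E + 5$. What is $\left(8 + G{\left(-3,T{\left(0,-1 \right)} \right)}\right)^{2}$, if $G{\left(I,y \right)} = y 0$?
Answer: $64$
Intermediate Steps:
$T{\left(Q,E \right)} = 40 + 8 E Q \left(6 - E\right)$ ($T{\left(Q,E \right)} = 8 \left(\left(6 - E\right) Q E + 5\right) = 8 \left(Q \left(6 - E\right) E + 5\right) = 8 \left(E Q \left(6 - E\right) + 5\right) = 8 \left(5 + E Q \left(6 - E\right)\right) = 40 + 8 E Q \left(6 - E\right)$)
$G{\left(I,y \right)} = 0$
$\left(8 + G{\left(-3,T{\left(0,-1 \right)} \right)}\right)^{2} = \left(8 + 0\right)^{2} = 8^{2} = 64$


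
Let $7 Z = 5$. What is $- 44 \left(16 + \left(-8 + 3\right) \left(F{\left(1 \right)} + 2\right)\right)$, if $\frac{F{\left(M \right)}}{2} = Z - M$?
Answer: $- \frac{2728}{7} \approx -389.71$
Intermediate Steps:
$Z = \frac{5}{7}$ ($Z = \frac{1}{7} \cdot 5 = \frac{5}{7} \approx 0.71429$)
$F{\left(M \right)} = \frac{10}{7} - 2 M$ ($F{\left(M \right)} = 2 \left(\frac{5}{7} - M\right) = \frac{10}{7} - 2 M$)
$- 44 \left(16 + \left(-8 + 3\right) \left(F{\left(1 \right)} + 2\right)\right) = - 44 \left(16 + \left(-8 + 3\right) \left(\left(\frac{10}{7} - 2\right) + 2\right)\right) = - 44 \left(16 - 5 \left(\left(\frac{10}{7} - 2\right) + 2\right)\right) = - 44 \left(16 - 5 \left(- \frac{4}{7} + 2\right)\right) = - 44 \left(16 - \frac{50}{7}\right) = \left(-44\right) \frac{62}{7} = - \frac{2728}{7}$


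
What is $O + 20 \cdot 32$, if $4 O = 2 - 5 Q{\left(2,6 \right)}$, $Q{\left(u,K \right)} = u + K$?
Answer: $\frac{1261}{2} \approx 630.5$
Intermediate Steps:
$Q{\left(u,K \right)} = K + u$
$O = - \frac{19}{2}$ ($O = \frac{2 - 5 \left(6 + 2\right)}{4} = \frac{2 - 40}{4} = \frac{1}{4} \left(-38\right) = - \frac{19}{2} \approx -9.5$)
$O + 20 \cdot 32 = - \frac{19}{2} + 20 \cdot 32 = - \frac{19}{2} + 640 = \frac{1261}{2}$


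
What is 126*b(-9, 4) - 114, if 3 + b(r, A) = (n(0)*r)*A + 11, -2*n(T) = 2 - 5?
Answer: -5910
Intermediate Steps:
n(T) = 3/2 (n(T) = -(2 - 5)/2 = -½*(-3) = 3/2)
b(r, A) = 8 + 3*A*r/2 (b(r, A) = -3 + ((3*r/2)*A + 11) = -3 + (3*A*r/2 + 11) = -3 + (11 + 3*A*r/2) = 8 + 3*A*r/2)
126*b(-9, 4) - 114 = 126*(8 + (3/2)*4*(-9)) - 114 = 126*(8 - 54) - 114 = 126*(-46) - 114 = -5796 - 114 = -5910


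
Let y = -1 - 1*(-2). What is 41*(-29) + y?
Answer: -1188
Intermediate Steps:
y = 1 (y = -1 + 2 = 1)
41*(-29) + y = 41*(-29) + 1 = -1189 + 1 = -1188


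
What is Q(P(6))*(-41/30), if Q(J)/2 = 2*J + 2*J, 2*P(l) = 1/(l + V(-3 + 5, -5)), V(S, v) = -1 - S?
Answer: -82/45 ≈ -1.8222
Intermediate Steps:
P(l) = 1/(2*(-3 + l)) (P(l) = 1/(2*(l + (-1 - (-3 + 5)))) = 1/(2*(l + (-1 - 1*2))) = 1/(2*(l + (-1 - 2))) = 1/(2*(l - 3)) = 1/(2*(-3 + l)))
Q(J) = 8*J (Q(J) = 2*(2*J + 2*J) = 2*(4*J) = 8*J)
Q(P(6))*(-41/30) = (8*(1/(2*(-3 + 6))))*(-41/30) = (8*((½)/3))*(-41*1/30) = (8*((½)*(⅓)))*(-41/30) = (8*(⅙))*(-41/30) = (4/3)*(-41/30) = -82/45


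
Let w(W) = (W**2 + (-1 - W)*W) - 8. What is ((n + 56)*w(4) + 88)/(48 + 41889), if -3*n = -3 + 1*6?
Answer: -572/41937 ≈ -0.013640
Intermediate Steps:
w(W) = -8 + W**2 + W*(-1 - W) (w(W) = (W**2 + W*(-1 - W)) - 8 = -8 + W**2 + W*(-1 - W))
n = -1 (n = -(-3 + 1*6)/3 = -(-3 + 6)/3 = -1/3*3 = -1)
((n + 56)*w(4) + 88)/(48 + 41889) = ((-1 + 56)*(-8 - 1*4) + 88)/(48 + 41889) = (55*(-8 - 4) + 88)/41937 = (55*(-12) + 88)*(1/41937) = (-660 + 88)*(1/41937) = -572*1/41937 = -572/41937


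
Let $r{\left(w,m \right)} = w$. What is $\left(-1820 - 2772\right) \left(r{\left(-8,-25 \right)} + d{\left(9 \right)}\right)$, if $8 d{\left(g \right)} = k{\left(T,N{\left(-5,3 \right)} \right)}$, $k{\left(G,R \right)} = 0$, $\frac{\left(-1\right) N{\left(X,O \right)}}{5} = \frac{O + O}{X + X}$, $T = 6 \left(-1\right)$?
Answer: $36736$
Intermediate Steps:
$T = -6$
$N{\left(X,O \right)} = - \frac{5 O}{X}$ ($N{\left(X,O \right)} = - 5 \frac{O + O}{X + X} = - 5 \frac{2 O}{2 X} = - 5 \cdot 2 O \frac{1}{2 X} = - 5 \frac{O}{X} = - \frac{5 O}{X}$)
$d{\left(g \right)} = 0$ ($d{\left(g \right)} = \frac{1}{8} \cdot 0 = 0$)
$\left(-1820 - 2772\right) \left(r{\left(-8,-25 \right)} + d{\left(9 \right)}\right) = \left(-1820 - 2772\right) \left(-8 + 0\right) = \left(-4592\right) \left(-8\right) = 36736$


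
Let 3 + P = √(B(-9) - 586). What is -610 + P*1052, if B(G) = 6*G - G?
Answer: -3766 + 1052*I*√631 ≈ -3766.0 + 26426.0*I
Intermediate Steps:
B(G) = 5*G
P = -3 + I*√631 (P = -3 + √(5*(-9) - 586) = -3 + √(-45 - 586) = -3 + √(-631) = -3 + I*√631 ≈ -3.0 + 25.12*I)
-610 + P*1052 = -610 + (-3 + I*√631)*1052 = -610 + (-3156 + 1052*I*√631) = -3766 + 1052*I*√631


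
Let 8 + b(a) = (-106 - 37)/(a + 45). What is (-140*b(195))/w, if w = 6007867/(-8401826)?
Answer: -60665384633/36047202 ≈ -1682.9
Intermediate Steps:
b(a) = -8 - 143/(45 + a) (b(a) = -8 + (-106 - 37)/(a + 45) = -8 - 143/(45 + a))
w = -6007867/8401826 (w = 6007867*(-1/8401826) = -6007867/8401826 ≈ -0.71507)
(-140*b(195))/w = (-140*(-503 - 8*195)/(45 + 195))/(-6007867/8401826) = -140*(-503 - 1560)/240*(-8401826/6007867) = -7*(-2063)/12*(-8401826/6007867) = -140*(-2063/240)*(-8401826/6007867) = (14441/12)*(-8401826/6007867) = -60665384633/36047202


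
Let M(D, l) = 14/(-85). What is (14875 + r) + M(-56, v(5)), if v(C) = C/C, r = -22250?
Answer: -626889/85 ≈ -7375.2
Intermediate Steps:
v(C) = 1
M(D, l) = -14/85 (M(D, l) = 14*(-1/85) = -14/85)
(14875 + r) + M(-56, v(5)) = (14875 - 22250) - 14/85 = -7375 - 14/85 = -626889/85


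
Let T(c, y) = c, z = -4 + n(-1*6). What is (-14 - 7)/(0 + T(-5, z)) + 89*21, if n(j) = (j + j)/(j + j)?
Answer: 9366/5 ≈ 1873.2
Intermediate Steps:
n(j) = 1 (n(j) = (2*j)/((2*j)) = (2*j)*(1/(2*j)) = 1)
z = -3 (z = -4 + 1 = -3)
(-14 - 7)/(0 + T(-5, z)) + 89*21 = (-14 - 7)/(0 - 5) + 89*21 = -21/(-5) + 1869 = -21*(-1/5) + 1869 = 21/5 + 1869 = 9366/5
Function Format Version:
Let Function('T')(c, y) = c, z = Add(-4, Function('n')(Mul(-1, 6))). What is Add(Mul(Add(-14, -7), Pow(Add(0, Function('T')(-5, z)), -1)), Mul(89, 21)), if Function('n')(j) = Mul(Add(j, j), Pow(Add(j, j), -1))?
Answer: Rational(9366, 5) ≈ 1873.2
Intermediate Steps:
Function('n')(j) = 1 (Function('n')(j) = Mul(Mul(2, j), Pow(Mul(2, j), -1)) = Mul(Mul(2, j), Mul(Rational(1, 2), Pow(j, -1))) = 1)
z = -3 (z = Add(-4, 1) = -3)
Add(Mul(Add(-14, -7), Pow(Add(0, Function('T')(-5, z)), -1)), Mul(89, 21)) = Add(Mul(Add(-14, -7), Pow(Add(0, -5), -1)), Mul(89, 21)) = Add(Mul(-21, Pow(-5, -1)), 1869) = Add(Mul(-21, Rational(-1, 5)), 1869) = Add(Rational(21, 5), 1869) = Rational(9366, 5)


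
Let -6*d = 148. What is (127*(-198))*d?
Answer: 620268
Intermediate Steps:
d = -74/3 (d = -⅙*148 = -74/3 ≈ -24.667)
(127*(-198))*d = (127*(-198))*(-74/3) = -25146*(-74/3) = 620268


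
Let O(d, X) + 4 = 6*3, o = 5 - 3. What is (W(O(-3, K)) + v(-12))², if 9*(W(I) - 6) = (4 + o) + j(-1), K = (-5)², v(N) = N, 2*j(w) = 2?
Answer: 2209/81 ≈ 27.272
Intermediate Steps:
o = 2
j(w) = 1 (j(w) = (½)*2 = 1)
K = 25
O(d, X) = 14 (O(d, X) = -4 + 6*3 = -4 + 18 = 14)
W(I) = 61/9 (W(I) = 6 + ((4 + 2) + 1)/9 = 6 + (6 + 1)/9 = 6 + (⅑)*7 = 6 + 7/9 = 61/9)
(W(O(-3, K)) + v(-12))² = (61/9 - 12)² = (-47/9)² = 2209/81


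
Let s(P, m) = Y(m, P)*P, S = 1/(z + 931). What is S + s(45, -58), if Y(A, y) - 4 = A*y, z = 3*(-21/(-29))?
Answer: -3173560711/27062 ≈ -1.1727e+5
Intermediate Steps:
z = 63/29 (z = 3*(-21*(-1/29)) = 3*(21/29) = 63/29 ≈ 2.1724)
Y(A, y) = 4 + A*y
S = 29/27062 (S = 1/(63/29 + 931) = 1/(27062/29) = 29/27062 ≈ 0.0010716)
s(P, m) = P*(4 + P*m) (s(P, m) = (4 + m*P)*P = (4 + P*m)*P = P*(4 + P*m))
S + s(45, -58) = 29/27062 + 45*(4 + 45*(-58)) = 29/27062 + 45*(4 - 2610) = 29/27062 + 45*(-2606) = 29/27062 - 117270 = -3173560711/27062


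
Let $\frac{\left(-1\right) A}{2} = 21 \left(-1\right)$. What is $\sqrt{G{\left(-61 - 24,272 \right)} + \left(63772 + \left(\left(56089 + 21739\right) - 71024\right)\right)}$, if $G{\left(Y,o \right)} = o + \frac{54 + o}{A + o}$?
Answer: $\frac{\sqrt{1746357943}}{157} \approx 266.17$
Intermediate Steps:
$A = 42$ ($A = - 2 \cdot 21 \left(-1\right) = \left(-2\right) \left(-21\right) = 42$)
$G{\left(Y,o \right)} = o + \frac{54 + o}{42 + o}$
$\sqrt{G{\left(-61 - 24,272 \right)} + \left(63772 + \left(\left(56089 + 21739\right) - 71024\right)\right)} = \sqrt{\frac{54 + 272^{2} + 43 \cdot 272}{42 + 272} + \left(63772 + \left(\left(56089 + 21739\right) - 71024\right)\right)} = \sqrt{\frac{54 + 73984 + 11696}{314} + \left(63772 + \left(77828 - 71024\right)\right)} = \sqrt{\frac{1}{314} \cdot 85734 + \left(63772 + 6804\right)} = \sqrt{\frac{42867}{157} + 70576} = \sqrt{\frac{11123299}{157}} = \frac{\sqrt{1746357943}}{157}$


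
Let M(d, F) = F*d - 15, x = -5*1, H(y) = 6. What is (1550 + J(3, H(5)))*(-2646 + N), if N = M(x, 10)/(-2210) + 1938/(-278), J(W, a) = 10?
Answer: -9779486340/2363 ≈ -4.1386e+6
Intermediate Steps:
x = -5
M(d, F) = -15 + F*d
N = -32807/4726 (N = (-15 + 10*(-5))/(-2210) + 1938/(-278) = (-15 - 50)*(-1/2210) + 1938*(-1/278) = -65*(-1/2210) - 969/139 = 1/34 - 969/139 = -32807/4726 ≈ -6.9418)
(1550 + J(3, H(5)))*(-2646 + N) = (1550 + 10)*(-2646 - 32807/4726) = 1560*(-12537803/4726) = -9779486340/2363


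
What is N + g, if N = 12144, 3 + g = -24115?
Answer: -11974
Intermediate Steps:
g = -24118 (g = -3 - 24115 = -24118)
N + g = 12144 - 24118 = -11974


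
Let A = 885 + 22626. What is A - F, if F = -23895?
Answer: 47406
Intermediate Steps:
A = 23511
A - F = 23511 - 1*(-23895) = 23511 + 23895 = 47406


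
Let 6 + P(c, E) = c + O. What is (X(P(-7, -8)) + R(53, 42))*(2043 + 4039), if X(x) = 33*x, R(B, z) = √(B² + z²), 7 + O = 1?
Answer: -3813414 + 6082*√4573 ≈ -3.4021e+6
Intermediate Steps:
O = -6 (O = -7 + 1 = -6)
P(c, E) = -12 + c (P(c, E) = -6 + (c - 6) = -6 + (-6 + c) = -12 + c)
(X(P(-7, -8)) + R(53, 42))*(2043 + 4039) = (33*(-12 - 7) + √(53² + 42²))*(2043 + 4039) = (33*(-19) + √(2809 + 1764))*6082 = (-627 + √4573)*6082 = -3813414 + 6082*√4573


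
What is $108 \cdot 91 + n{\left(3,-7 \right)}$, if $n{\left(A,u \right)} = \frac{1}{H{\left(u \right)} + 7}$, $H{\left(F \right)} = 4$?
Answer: $\frac{108109}{11} \approx 9828.1$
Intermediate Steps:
$n{\left(A,u \right)} = \frac{1}{11}$ ($n{\left(A,u \right)} = \frac{1}{4 + 7} = \frac{1}{11}$)
$108 \cdot 91 + n{\left(3,-7 \right)} = 108 \cdot 91 + \frac{1}{11} = 9828 + \frac{1}{11} = \frac{108109}{11}$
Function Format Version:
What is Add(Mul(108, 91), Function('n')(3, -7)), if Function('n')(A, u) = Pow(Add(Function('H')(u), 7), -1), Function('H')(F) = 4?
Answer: Rational(108109, 11) ≈ 9828.1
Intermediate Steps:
Function('n')(A, u) = Rational(1, 11) (Function('n')(A, u) = Pow(Add(4, 7), -1) = Pow(11, -1) = Rational(1, 11))
Add(Mul(108, 91), Function('n')(3, -7)) = Add(Mul(108, 91), Rational(1, 11)) = Add(9828, Rational(1, 11)) = Rational(108109, 11)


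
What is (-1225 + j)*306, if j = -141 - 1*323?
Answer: -516834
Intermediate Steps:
j = -464 (j = -141 - 323 = -464)
(-1225 + j)*306 = (-1225 - 464)*306 = -1689*306 = -516834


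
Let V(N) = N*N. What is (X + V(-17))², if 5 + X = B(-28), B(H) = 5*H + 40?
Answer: 33856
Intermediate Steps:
V(N) = N²
B(H) = 40 + 5*H
X = -105 (X = -5 + (40 + 5*(-28)) = -5 + (40 - 140) = -5 - 100 = -105)
(X + V(-17))² = (-105 + (-17)²)² = (-105 + 289)² = 184² = 33856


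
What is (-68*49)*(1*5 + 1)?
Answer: -19992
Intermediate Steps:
(-68*49)*(1*5 + 1) = -3332*(5 + 1) = -3332*6 = -19992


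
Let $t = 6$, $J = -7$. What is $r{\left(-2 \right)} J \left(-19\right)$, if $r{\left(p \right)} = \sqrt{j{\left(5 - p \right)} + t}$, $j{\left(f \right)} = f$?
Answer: $133 \sqrt{13} \approx 479.54$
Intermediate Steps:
$r{\left(p \right)} = \sqrt{11 - p}$ ($r{\left(p \right)} = \sqrt{\left(5 - p\right) + 6} = \sqrt{11 - p}$)
$r{\left(-2 \right)} J \left(-19\right) = \sqrt{11 - -2} \left(-7\right) \left(-19\right) = \sqrt{11 + 2} \left(-7\right) \left(-19\right) = \sqrt{13} \left(-7\right) \left(-19\right) = - 7 \sqrt{13} \left(-19\right) = 133 \sqrt{13}$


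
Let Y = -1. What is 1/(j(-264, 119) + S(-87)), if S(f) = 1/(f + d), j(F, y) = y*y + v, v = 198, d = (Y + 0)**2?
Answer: 86/1234873 ≈ 6.9643e-5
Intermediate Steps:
d = 1 (d = (-1 + 0)**2 = (-1)**2 = 1)
j(F, y) = 198 + y**2 (j(F, y) = y*y + 198 = y**2 + 198 = 198 + y**2)
S(f) = 1/(1 + f) (S(f) = 1/(f + 1) = 1/(1 + f))
1/(j(-264, 119) + S(-87)) = 1/((198 + 119**2) + 1/(1 - 87)) = 1/((198 + 14161) + 1/(-86)) = 1/(14359 - 1/86) = 1/(1234873/86) = 86/1234873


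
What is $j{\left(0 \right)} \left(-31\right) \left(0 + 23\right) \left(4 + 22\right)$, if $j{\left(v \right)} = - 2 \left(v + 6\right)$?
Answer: $222456$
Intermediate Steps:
$j{\left(v \right)} = -12 - 2 v$ ($j{\left(v \right)} = - 2 \left(6 + v\right) = -12 - 2 v$)
$j{\left(0 \right)} \left(-31\right) \left(0 + 23\right) \left(4 + 22\right) = \left(-12 - 0\right) \left(-31\right) \left(0 + 23\right) \left(4 + 22\right) = \left(-12 + 0\right) \left(-31\right) 23 \cdot 26 = \left(-12\right) \left(-31\right) 598 = 372 \cdot 598 = 222456$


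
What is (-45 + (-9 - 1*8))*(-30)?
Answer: 1860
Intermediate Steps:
(-45 + (-9 - 1*8))*(-30) = (-45 + (-9 - 8))*(-30) = (-45 - 17)*(-30) = -62*(-30) = 1860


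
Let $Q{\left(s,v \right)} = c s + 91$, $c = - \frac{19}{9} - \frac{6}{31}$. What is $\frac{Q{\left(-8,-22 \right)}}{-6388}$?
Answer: $- \frac{30533}{1782252} \approx -0.017132$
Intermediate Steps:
$c = - \frac{643}{279}$ ($c = \left(-19\right) \frac{1}{9} - \frac{6}{31} = - \frac{19}{9} - \frac{6}{31} = - \frac{643}{279} \approx -2.3047$)
$Q{\left(s,v \right)} = 91 - \frac{643 s}{279}$ ($Q{\left(s,v \right)} = - \frac{643 s}{279} + 91 = 91 - \frac{643 s}{279}$)
$\frac{Q{\left(-8,-22 \right)}}{-6388} = \frac{91 - - \frac{5144}{279}}{-6388} = \left(91 + \frac{5144}{279}\right) \left(- \frac{1}{6388}\right) = \frac{30533}{279} \left(- \frac{1}{6388}\right) = - \frac{30533}{1782252}$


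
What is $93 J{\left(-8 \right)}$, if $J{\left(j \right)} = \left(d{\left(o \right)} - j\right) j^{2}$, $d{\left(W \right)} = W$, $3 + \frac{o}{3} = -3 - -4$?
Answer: $11904$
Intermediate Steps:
$o = -6$ ($o = -9 + 3 \left(-3 - -4\right) = -9 + 3 \left(-3 + 4\right) = -9 + 3 \cdot 1 = -9 + 3 = -6$)
$J{\left(j \right)} = j^{2} \left(-6 - j\right)$ ($J{\left(j \right)} = \left(-6 - j\right) j^{2} = j^{2} \left(-6 - j\right)$)
$93 J{\left(-8 \right)} = 93 \left(-8\right)^{2} \left(-6 - -8\right) = 93 \cdot 64 \left(-6 + 8\right) = 93 \cdot 64 \cdot 2 = 93 \cdot 128 = 11904$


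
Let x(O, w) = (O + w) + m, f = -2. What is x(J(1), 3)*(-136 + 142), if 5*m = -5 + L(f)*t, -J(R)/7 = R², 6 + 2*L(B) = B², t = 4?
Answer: -174/5 ≈ -34.800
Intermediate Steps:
L(B) = -3 + B²/2
J(R) = -7*R²
m = -9/5 (m = (-5 + (-3 + (½)*(-2)²)*4)/5 = (-5 + (-3 + (½)*4)*4)/5 = (-5 + (-3 + 2)*4)/5 = (-5 - 1*4)/5 = (-5 - 4)/5 = (⅕)*(-9) = -9/5 ≈ -1.8000)
x(O, w) = -9/5 + O + w (x(O, w) = (O + w) - 9/5 = -9/5 + O + w)
x(J(1), 3)*(-136 + 142) = (-9/5 - 7*1² + 3)*(-136 + 142) = (-9/5 - 7*1 + 3)*6 = (-9/5 - 7 + 3)*6 = -29/5*6 = -174/5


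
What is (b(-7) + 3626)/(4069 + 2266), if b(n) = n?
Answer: 517/905 ≈ 0.57127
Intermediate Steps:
(b(-7) + 3626)/(4069 + 2266) = (-7 + 3626)/(4069 + 2266) = 3619/6335 = 3619*(1/6335) = 517/905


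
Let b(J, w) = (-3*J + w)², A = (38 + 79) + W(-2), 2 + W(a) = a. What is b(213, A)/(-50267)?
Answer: -276676/50267 ≈ -5.5041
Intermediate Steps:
W(a) = -2 + a
A = 113 (A = (38 + 79) + (-2 - 2) = 117 - 4 = 113)
b(J, w) = (w - 3*J)²
b(213, A)/(-50267) = (-1*113 + 3*213)²/(-50267) = (-113 + 639)²*(-1/50267) = 526²*(-1/50267) = 276676*(-1/50267) = -276676/50267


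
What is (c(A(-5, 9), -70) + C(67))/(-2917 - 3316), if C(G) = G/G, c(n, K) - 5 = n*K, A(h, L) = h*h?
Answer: 1744/6233 ≈ 0.27980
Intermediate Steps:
A(h, L) = h²
c(n, K) = 5 + K*n (c(n, K) = 5 + n*K = 5 + K*n)
C(G) = 1
(c(A(-5, 9), -70) + C(67))/(-2917 - 3316) = ((5 - 70*(-5)²) + 1)/(-2917 - 3316) = ((5 - 70*25) + 1)/(-6233) = ((5 - 1750) + 1)*(-1/6233) = (-1745 + 1)*(-1/6233) = -1744*(-1/6233) = 1744/6233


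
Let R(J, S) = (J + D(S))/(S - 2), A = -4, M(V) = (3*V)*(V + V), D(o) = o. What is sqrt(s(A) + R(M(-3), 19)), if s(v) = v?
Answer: sqrt(85)/17 ≈ 0.54233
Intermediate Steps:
M(V) = 6*V**2 (M(V) = (3*V)*(2*V) = 6*V**2)
R(J, S) = (J + S)/(-2 + S) (R(J, S) = (J + S)/(S - 2) = (J + S)/(-2 + S))
sqrt(s(A) + R(M(-3), 19)) = sqrt(-4 + (6*(-3)**2 + 19)/(-2 + 19)) = sqrt(-4 + (6*9 + 19)/17) = sqrt(-4 + (54 + 19)/17) = sqrt(-4 + (1/17)*73) = sqrt(-4 + 73/17) = sqrt(5/17) = sqrt(85)/17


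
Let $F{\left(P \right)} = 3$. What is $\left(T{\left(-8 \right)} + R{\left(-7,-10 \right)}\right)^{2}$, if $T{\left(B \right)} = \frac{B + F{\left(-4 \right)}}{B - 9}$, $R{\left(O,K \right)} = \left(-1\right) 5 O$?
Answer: $\frac{360000}{289} \approx 1245.7$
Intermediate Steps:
$R{\left(O,K \right)} = - 5 O$
$T{\left(B \right)} = \frac{3 + B}{-9 + B}$ ($T{\left(B \right)} = \frac{B + 3}{B - 9} = \frac{3 + B}{-9 + B}$)
$\left(T{\left(-8 \right)} + R{\left(-7,-10 \right)}\right)^{2} = \left(\frac{3 - 8}{-9 - 8} - -35\right)^{2} = \left(\frac{1}{-17} \left(-5\right) + 35\right)^{2} = \left(\left(- \frac{1}{17}\right) \left(-5\right) + 35\right)^{2} = \left(\frac{5}{17} + 35\right)^{2} = \left(\frac{600}{17}\right)^{2} = \frac{360000}{289}$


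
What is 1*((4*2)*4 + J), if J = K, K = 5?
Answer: 37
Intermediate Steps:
J = 5
1*((4*2)*4 + J) = 1*((4*2)*4 + 5) = 1*(8*4 + 5) = 1*(32 + 5) = 1*37 = 37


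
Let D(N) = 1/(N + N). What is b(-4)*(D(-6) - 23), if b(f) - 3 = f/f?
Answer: -277/3 ≈ -92.333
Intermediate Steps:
b(f) = 4 (b(f) = 3 + f/f = 3 + 1 = 4)
D(N) = 1/(2*N)
b(-4)*(D(-6) - 23) = 4*((1/2)/(-6) - 23) = 4*((1/2)*(-1/6) - 23) = 4*(-1/12 - 23) = 4*(-277/12) = -277/3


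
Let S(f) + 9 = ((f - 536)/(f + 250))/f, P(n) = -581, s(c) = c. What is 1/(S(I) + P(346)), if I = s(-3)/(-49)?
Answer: -36759/22974599 ≈ -0.0016000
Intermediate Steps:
I = 3/49 (I = -3/(-49) = -3*(-1/49) = 3/49 ≈ 0.061224)
S(f) = -9 + (-536 + f)/(f*(250 + f)) (S(f) = -9 + ((f - 536)/(f + 250))/f = -9 + ((-536 + f)/(250 + f))/f = -9 + (-536 + f)/(f*(250 + f)))
1/(S(I) + P(346)) = 1/((-536 - 2249*3/49 - 9*(3/49)²)/((3/49)*(250 + 3/49)) - 581) = 1/(49*(-536 - 6747/49 - 9*9/2401)/(3*(12253/49)) - 581) = 1/((49/3)*(49/12253)*(-536 - 6747/49 - 81/2401) - 581) = 1/((49/3)*(49/12253)*(-1617620/2401) - 581) = 1/(-1617620/36759 - 581) = 1/(-22974599/36759) = -36759/22974599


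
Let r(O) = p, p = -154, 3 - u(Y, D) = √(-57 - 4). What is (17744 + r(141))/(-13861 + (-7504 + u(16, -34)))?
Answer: -75151516/91267021 + 3518*I*√61/91267021 ≈ -0.82342 + 0.00030106*I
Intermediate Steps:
u(Y, D) = 3 - I*√61 (u(Y, D) = 3 - √(-57 - 4) = 3 - √(-61) = 3 - I*√61)
r(O) = -154
(17744 + r(141))/(-13861 + (-7504 + u(16, -34))) = (17744 - 154)/(-13861 + (-7504 + (3 - I*√61))) = 17590/(-13861 + (-7501 - I*√61)) = 17590/(-21362 - I*√61)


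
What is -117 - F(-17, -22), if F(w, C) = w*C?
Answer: -491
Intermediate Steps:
F(w, C) = C*w
-117 - F(-17, -22) = -117 - (-22)*(-17) = -117 - 1*374 = -117 - 374 = -491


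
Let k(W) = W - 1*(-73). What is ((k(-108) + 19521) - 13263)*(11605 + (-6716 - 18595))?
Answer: -85292438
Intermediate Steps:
k(W) = 73 + W (k(W) = W + 73 = 73 + W)
((k(-108) + 19521) - 13263)*(11605 + (-6716 - 18595)) = (((73 - 108) + 19521) - 13263)*(11605 + (-6716 - 18595)) = ((-35 + 19521) - 13263)*(11605 - 25311) = (19486 - 13263)*(-13706) = 6223*(-13706) = -85292438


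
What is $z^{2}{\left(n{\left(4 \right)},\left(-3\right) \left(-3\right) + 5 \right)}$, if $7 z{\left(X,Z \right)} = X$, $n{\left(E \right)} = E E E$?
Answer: $\frac{4096}{49} \approx 83.592$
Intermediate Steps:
$n{\left(E \right)} = E^{3}$ ($n{\left(E \right)} = E^{2} E = E^{3}$)
$z{\left(X,Z \right)} = \frac{X}{7}$
$z^{2}{\left(n{\left(4 \right)},\left(-3\right) \left(-3\right) + 5 \right)} = \left(\frac{4^{3}}{7}\right)^{2} = \left(\frac{1}{7} \cdot 64\right)^{2} = \left(\frac{64}{7}\right)^{2} = \frac{4096}{49}$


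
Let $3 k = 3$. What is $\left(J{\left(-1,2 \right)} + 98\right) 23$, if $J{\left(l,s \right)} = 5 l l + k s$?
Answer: $2415$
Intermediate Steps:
$k = 1$ ($k = \frac{1}{3} \cdot 3 = 1$)
$J{\left(l,s \right)} = s + 5 l^{2}$ ($J{\left(l,s \right)} = 5 l l + 1 s = 5 l^{2} + s = s + 5 l^{2}$)
$\left(J{\left(-1,2 \right)} + 98\right) 23 = \left(\left(2 + 5 \left(-1\right)^{2}\right) + 98\right) 23 = \left(\left(2 + 5 \cdot 1\right) + 98\right) 23 = \left(\left(2 + 5\right) + 98\right) 23 = \left(7 + 98\right) 23 = 105 \cdot 23 = 2415$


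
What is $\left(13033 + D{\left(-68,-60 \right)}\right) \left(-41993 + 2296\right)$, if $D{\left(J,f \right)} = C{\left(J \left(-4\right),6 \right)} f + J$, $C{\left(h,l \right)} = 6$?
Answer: $-500380685$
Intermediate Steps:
$D{\left(J,f \right)} = J + 6 f$ ($D{\left(J,f \right)} = 6 f + J = J + 6 f$)
$\left(13033 + D{\left(-68,-60 \right)}\right) \left(-41993 + 2296\right) = \left(13033 + \left(-68 + 6 \left(-60\right)\right)\right) \left(-41993 + 2296\right) = \left(13033 - 428\right) \left(-39697\right) = 12605 \left(-39697\right) = -500380685$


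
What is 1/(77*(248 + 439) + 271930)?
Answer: 1/324829 ≈ 3.0785e-6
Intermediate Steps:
1/(77*(248 + 439) + 271930) = 1/(77*687 + 271930) = 1/(52899 + 271930) = 1/324829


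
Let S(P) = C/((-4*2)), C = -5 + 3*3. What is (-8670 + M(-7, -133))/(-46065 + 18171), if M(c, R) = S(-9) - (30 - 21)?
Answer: 17359/55788 ≈ 0.31116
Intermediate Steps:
C = 4 (C = -5 + 9 = 4)
S(P) = -½ (S(P) = 4/((-4*2)) = 4/(-8) = 4*(-⅛) = -½)
M(c, R) = -19/2 (M(c, R) = -½ - (30 - 21) = -½ - 1*9 = -½ - 9 = -19/2)
(-8670 + M(-7, -133))/(-46065 + 18171) = (-8670 - 19/2)/(-46065 + 18171) = -17359/2/(-27894) = -17359/2*(-1/27894) = 17359/55788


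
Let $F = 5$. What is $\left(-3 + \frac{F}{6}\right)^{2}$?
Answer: $\frac{169}{36} \approx 4.6944$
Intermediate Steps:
$\left(-3 + \frac{F}{6}\right)^{2} = \left(-3 + \frac{5}{6}\right)^{2} = \left(- \frac{13}{6}\right)^{2} = \frac{169}{36}$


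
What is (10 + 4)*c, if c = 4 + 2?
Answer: 84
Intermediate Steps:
c = 6
(10 + 4)*c = (10 + 4)*6 = 14*6 = 84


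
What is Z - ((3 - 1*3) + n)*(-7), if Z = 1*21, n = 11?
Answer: 98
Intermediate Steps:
Z = 21
Z - ((3 - 1*3) + n)*(-7) = 21 - ((3 - 1*3) + 11)*(-7) = 21 - ((3 - 3) + 11)*(-7) = 21 - (0 + 11)*(-7) = 21 - 11*(-7) = 21 - 1*(-77) = 21 + 77 = 98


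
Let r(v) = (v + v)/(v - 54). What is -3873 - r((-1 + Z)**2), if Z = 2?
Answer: -205267/53 ≈ -3873.0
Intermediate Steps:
r(v) = 2*v/(-54 + v) (r(v) = (2*v)/(-54 + v) = 2*v/(-54 + v))
-3873 - r((-1 + Z)**2) = -3873 - 2*(-1 + 2)**2/(-54 + (-1 + 2)**2) = -3873 - 2*1**2/(-54 + 1**2) = -3873 - 2/(-54 + 1) = -3873 - 2/(-53) = -3873 - 2*(-1)/53 = -3873 - 1*(-2/53) = -3873 + 2/53 = -205267/53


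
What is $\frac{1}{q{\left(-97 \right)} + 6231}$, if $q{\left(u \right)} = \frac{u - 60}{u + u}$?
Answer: $\frac{194}{1208971} \approx 0.00016047$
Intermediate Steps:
$q{\left(u \right)} = \frac{-60 + u}{2 u}$
$\frac{1}{q{\left(-97 \right)} + 6231} = \frac{1}{\frac{-60 - 97}{2 \left(-97\right)} + 6231} = \frac{1}{\frac{1}{2} \left(- \frac{1}{97}\right) \left(-157\right) + 6231} = \frac{1}{\frac{157}{194} + 6231} = \frac{1}{\frac{1208971}{194}} = \frac{194}{1208971}$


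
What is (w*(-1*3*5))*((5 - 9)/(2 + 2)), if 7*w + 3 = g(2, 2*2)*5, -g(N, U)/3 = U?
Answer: -135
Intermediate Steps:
g(N, U) = -3*U
w = -9 (w = -3/7 + (-6*2*5)/7 = -3/7 + (-3*4*5)/7 = -3/7 + (-12*5)/7 = -3/7 + (⅐)*(-60) = -3/7 - 60/7 = -9)
(w*(-1*3*5))*((5 - 9)/(2 + 2)) = (-9*(-1*3)*5)*((5 - 9)/(2 + 2)) = (-(-27)*5)*(-4/4) = (-9*(-15))*(-4*¼) = 135*(-1) = -135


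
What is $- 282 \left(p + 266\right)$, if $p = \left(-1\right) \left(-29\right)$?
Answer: $-83190$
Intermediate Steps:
$p = 29$
$- 282 \left(p + 266\right) = - 282 \left(29 + 266\right) = \left(-282\right) 295 = -83190$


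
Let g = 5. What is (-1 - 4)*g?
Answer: -25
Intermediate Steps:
(-1 - 4)*g = (-1 - 4)*5 = -5*5 = -25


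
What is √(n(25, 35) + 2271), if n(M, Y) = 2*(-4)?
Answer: √2263 ≈ 47.571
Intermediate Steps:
n(M, Y) = -8
√(n(25, 35) + 2271) = √(-8 + 2271) = √2263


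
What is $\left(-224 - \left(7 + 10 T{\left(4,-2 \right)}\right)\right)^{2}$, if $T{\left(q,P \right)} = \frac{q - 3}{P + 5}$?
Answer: $\frac{494209}{9} \approx 54912.0$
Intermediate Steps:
$T{\left(q,P \right)} = \frac{-3 + q}{5 + P}$
$\left(-224 - \left(7 + 10 T{\left(4,-2 \right)}\right)\right)^{2} = \left(-224 - \left(7 + 10 \frac{-3 + 4}{5 - 2}\right)\right)^{2} = \left(-224 - \left(7 + 10 \cdot \frac{1}{3} \cdot 1\right)\right)^{2} = \left(-224 - \frac{31}{3}\right)^{2} = \left(- \frac{703}{3}\right)^{2} = \frac{494209}{9}$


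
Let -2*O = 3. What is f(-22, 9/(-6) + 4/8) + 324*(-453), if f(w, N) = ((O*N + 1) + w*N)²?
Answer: -584687/4 ≈ -1.4617e+5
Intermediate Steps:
O = -3/2 (O = -½*3 = -3/2 ≈ -1.5000)
f(w, N) = (1 - 3*N/2 + N*w)² (f(w, N) = ((-3*N/2 + 1) + w*N)² = ((1 - 3*N/2) + N*w)² = (1 - 3*N/2 + N*w)²)
f(-22, 9/(-6) + 4/8) + 324*(-453) = (2 - 3*(9/(-6) + 4/8) + 2*(9/(-6) + 4/8)*(-22))²/4 + 324*(-453) = (2 - 3*(9*(-⅙) + 4*(⅛)) + 2*(9*(-⅙) + 4*(⅛))*(-22))²/4 - 146772 = (2 - 3*(-3/2 + ½) + 2*(-3/2 + ½)*(-22))²/4 - 146772 = (2 - 3*(-1) + 2*(-1)*(-22))²/4 - 146772 = (2 + 3 + 44)²/4 - 146772 = (¼)*49² - 146772 = (¼)*2401 - 146772 = 2401/4 - 146772 = -584687/4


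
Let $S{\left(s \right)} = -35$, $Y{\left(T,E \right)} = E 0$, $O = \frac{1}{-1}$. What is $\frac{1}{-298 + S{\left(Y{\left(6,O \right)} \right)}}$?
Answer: $- \frac{1}{333} \approx -0.003003$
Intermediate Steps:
$O = -1$
$Y{\left(T,E \right)} = 0$
$\frac{1}{-298 + S{\left(Y{\left(6,O \right)} \right)}} = \frac{1}{-298 - 35} = \frac{1}{-333} = - \frac{1}{333}$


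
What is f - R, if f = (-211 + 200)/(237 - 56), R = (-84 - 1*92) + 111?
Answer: 11754/181 ≈ 64.939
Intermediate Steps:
R = -65 (R = (-84 - 92) + 111 = -176 + 111 = -65)
f = -11/181 ≈ -0.060773
f - R = -11/181 - 1*(-65) = -11/181 + 65 = 11754/181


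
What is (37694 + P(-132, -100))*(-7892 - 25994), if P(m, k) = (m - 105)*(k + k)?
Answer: -2883495284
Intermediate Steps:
P(m, k) = 2*k*(-105 + m) (P(m, k) = (-105 + m)*(2*k) = 2*k*(-105 + m))
(37694 + P(-132, -100))*(-7892 - 25994) = (37694 + 2*(-100)*(-105 - 132))*(-7892 - 25994) = (37694 + 2*(-100)*(-237))*(-33886) = (37694 + 47400)*(-33886) = 85094*(-33886) = -2883495284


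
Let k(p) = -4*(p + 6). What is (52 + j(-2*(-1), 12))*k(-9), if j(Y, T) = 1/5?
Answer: 3132/5 ≈ 626.40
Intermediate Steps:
k(p) = -24 - 4*p (k(p) = -4*(6 + p) = -24 - 4*p)
j(Y, T) = 1/5
(52 + j(-2*(-1), 12))*k(-9) = (52 + 1/5)*(-24 - 4*(-9)) = 261*(-24 + 36)/5 = (261/5)*12 = 3132/5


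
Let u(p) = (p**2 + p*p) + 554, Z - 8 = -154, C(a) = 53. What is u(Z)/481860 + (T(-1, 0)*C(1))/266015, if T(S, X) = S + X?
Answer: 1146258521/12818198790 ≈ 0.089424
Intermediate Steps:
Z = -146 (Z = 8 - 154 = -146)
u(p) = 554 + 2*p**2 (u(p) = (p**2 + p**2) + 554 = 2*p**2 + 554 = 554 + 2*p**2)
u(Z)/481860 + (T(-1, 0)*C(1))/266015 = (554 + 2*(-146)**2)/481860 + ((-1 + 0)*53)/266015 = (554 + 2*21316)*(1/481860) - 1*53*(1/266015) = (554 + 42632)*(1/481860) - 53*1/266015 = 43186*(1/481860) - 53/266015 = 21593/240930 - 53/266015 = 1146258521/12818198790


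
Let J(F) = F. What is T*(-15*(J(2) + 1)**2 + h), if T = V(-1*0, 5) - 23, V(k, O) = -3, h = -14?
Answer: 3874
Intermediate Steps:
T = -26 (T = -3 - 23 = -26)
T*(-15*(J(2) + 1)**2 + h) = -26*(-15*(2 + 1)**2 - 14) = -26*(-15*3**2 - 14) = -26*(-15*9 - 14) = -26*(-135 - 14) = -26*(-149) = 3874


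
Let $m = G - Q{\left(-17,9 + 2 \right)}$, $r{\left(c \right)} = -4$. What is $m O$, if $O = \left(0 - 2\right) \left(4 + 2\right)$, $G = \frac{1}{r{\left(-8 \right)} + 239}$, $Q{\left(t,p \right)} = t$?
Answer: $- \frac{47952}{235} \approx -204.05$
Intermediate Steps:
$G = \frac{1}{235}$ ($G = \frac{1}{-4 + 239} = \frac{1}{235} \approx 0.0042553$)
$m = \frac{3996}{235}$ ($m = \frac{1}{235} - -17 = \frac{1}{235} + 17 = \frac{3996}{235} \approx 17.004$)
$O = -12$ ($O = \left(0 - 2\right) 6 = \left(-2\right) 6 = -12$)
$m O = \frac{3996}{235} \left(-12\right) = - \frac{47952}{235}$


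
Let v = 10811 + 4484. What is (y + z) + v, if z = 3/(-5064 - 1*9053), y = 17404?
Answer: 461611780/14117 ≈ 32699.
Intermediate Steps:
v = 15295
z = -3/14117 (z = 3/(-5064 - 9053) = 3/(-14117) = 3*(-1/14117) = -3/14117 ≈ -0.00021251)
(y + z) + v = (17404 - 3/14117) + 15295 = 245692265/14117 + 15295 = 461611780/14117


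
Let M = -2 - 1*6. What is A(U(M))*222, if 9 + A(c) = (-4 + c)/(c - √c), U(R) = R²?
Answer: -12321/7 ≈ -1760.1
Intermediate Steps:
M = -8 (M = -2 - 6 = -8)
A(c) = -9 + (-4 + c)/(c - √c)
A(U(M))*222 = ((4 - 9*√((-8)²) + 8*(-8)²)/(√((-8)²) - 1*(-8)²))*222 = ((4 - 9*√64 + 8*64)/(√64 - 1*64))*222 = ((4 - 9*8 + 512)/(8 - 64))*222 = ((4 - 72 + 512)/(-56))*222 = -1/56*444*222 = -111/14*222 = -12321/7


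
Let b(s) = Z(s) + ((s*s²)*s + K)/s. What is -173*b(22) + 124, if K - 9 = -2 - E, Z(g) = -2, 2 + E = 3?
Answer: -20258493/11 ≈ -1.8417e+6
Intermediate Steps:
E = 1 (E = -2 + 3 = 1)
K = 6 (K = 9 + (-2 - 1*1) = 9 + (-2 - 1) = 9 - 3 = 6)
b(s) = -2 + (6 + s⁴)/s (b(s) = -2 + ((s*s²)*s + 6)/s = -2 + (s³*s + 6)/s = -2 + (s⁴ + 6)/s = -2 + (6 + s⁴)/s)
-173*b(22) + 124 = -173*(-2 + 22³ + 6/22) + 124 = -173*(-2 + 10648 + 6*(1/22)) + 124 = -173*(-2 + 10648 + 3/11) + 124 = -173*117109/11 + 124 = -20259857/11 + 124 = -20258493/11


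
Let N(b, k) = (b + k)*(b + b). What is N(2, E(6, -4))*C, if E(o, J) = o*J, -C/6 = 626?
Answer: 330528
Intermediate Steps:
C = -3756 (C = -6*626 = -3756)
E(o, J) = J*o
N(b, k) = 2*b*(b + k) (N(b, k) = (b + k)*(2*b) = 2*b*(b + k))
N(2, E(6, -4))*C = (2*2*(2 - 4*6))*(-3756) = (2*2*(2 - 24))*(-3756) = (2*2*(-22))*(-3756) = -88*(-3756) = 330528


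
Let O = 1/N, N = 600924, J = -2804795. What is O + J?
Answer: -1685468630579/600924 ≈ -2.8048e+6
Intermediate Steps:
O = 1/600924 ≈ 1.6641e-6
O + J = 1/600924 - 2804795 = -1685468630579/600924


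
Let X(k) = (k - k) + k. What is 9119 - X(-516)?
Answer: 9635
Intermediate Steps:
X(k) = k (X(k) = 0 + k = k)
9119 - X(-516) = 9119 - 1*(-516) = 9119 + 516 = 9635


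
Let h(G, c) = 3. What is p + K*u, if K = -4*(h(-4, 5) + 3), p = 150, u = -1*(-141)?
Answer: -3234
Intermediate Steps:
u = 141
K = -24 (K = -4*(3 + 3) = -4*6 = -24)
p + K*u = 150 - 24*141 = 150 - 3384 = -3234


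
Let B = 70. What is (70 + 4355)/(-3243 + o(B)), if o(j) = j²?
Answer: 4425/1657 ≈ 2.6705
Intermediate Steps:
(70 + 4355)/(-3243 + o(B)) = (70 + 4355)/(-3243 + 70²) = 4425/(-3243 + 4900) = 4425/1657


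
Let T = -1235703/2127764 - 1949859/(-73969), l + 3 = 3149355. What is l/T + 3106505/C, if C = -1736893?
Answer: 286972221705051689531777/2349110769350118539 ≈ 1.2216e+5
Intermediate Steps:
l = 3149352 (l = -3 + 3149355 = 3149352)
T = 4057436070069/157388575316 (T = -1235703*1/2127764 - 1949859*(-1/73969) = -1235703/2127764 + 1949859/73969 = 4057436070069/157388575316 ≈ 25.780)
l/T + 3106505/C = 3149352/(4057436070069/157388575316) + 3106505/(-1736893) = 3149352*(157388575316/4057436070069) + 3106505*(-1/1736893) = 165224008149531744/1352478690023 - 3106505/1736893 = 286972221705051689531777/2349110769350118539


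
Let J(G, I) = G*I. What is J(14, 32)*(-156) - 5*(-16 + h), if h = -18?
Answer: -69718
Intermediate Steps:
J(14, 32)*(-156) - 5*(-16 + h) = (14*32)*(-156) - 5*(-16 - 18) = 448*(-156) - 5*(-34) = -69888 + 170 = -69718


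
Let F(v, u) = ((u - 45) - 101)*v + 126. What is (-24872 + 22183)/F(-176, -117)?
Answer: -2689/46414 ≈ -0.057935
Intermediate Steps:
F(v, u) = 126 + v*(-146 + u) (F(v, u) = ((-45 + u) - 101)*v + 126 = (-146 + u)*v + 126 = v*(-146 + u) + 126 = 126 + v*(-146 + u))
(-24872 + 22183)/F(-176, -117) = (-24872 + 22183)/(126 - 146*(-176) - 117*(-176)) = -2689/(126 + 25696 + 20592) = -2689/46414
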